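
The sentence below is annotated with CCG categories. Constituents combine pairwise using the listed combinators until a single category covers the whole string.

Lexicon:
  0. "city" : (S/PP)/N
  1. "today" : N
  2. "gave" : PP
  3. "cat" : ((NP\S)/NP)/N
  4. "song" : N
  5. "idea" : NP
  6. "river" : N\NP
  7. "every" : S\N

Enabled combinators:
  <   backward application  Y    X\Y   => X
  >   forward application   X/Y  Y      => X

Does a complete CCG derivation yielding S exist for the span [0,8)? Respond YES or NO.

YES

[0,8] S   <
  [0,7] N   <
    [0,6] NP   <
      [0,3] S   >
        [0,2] S/PP   >
          [0,1] "city" : (S/PP)/N
          [1,2] "today" : N
        [2,3] "gave" : PP
      [3,6] NP\S   >
        [3,5] (NP\S)/NP   >
          [3,4] "cat" : ((NP\S)/NP)/N
          [4,5] "song" : N
        [5,6] "idea" : NP
    [6,7] "river" : N\NP
  [7,8] "every" : S\N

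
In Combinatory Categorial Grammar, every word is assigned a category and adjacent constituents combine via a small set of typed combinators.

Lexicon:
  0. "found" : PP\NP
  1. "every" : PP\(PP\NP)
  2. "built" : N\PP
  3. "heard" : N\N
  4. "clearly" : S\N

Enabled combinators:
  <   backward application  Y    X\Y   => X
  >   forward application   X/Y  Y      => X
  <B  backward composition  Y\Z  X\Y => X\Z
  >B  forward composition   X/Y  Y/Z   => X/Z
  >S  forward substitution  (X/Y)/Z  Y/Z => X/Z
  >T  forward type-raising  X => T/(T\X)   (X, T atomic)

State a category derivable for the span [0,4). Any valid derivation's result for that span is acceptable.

N

[0,5] S   <
  [0,4] N   <
    [0,2] PP   <
      [0,1] "found" : PP\NP
      [1,2] "every" : PP\(PP\NP)
    [2,4] N\PP   <B
      [2,3] "built" : N\PP
      [3,4] "heard" : N\N
  [4,5] "clearly" : S\N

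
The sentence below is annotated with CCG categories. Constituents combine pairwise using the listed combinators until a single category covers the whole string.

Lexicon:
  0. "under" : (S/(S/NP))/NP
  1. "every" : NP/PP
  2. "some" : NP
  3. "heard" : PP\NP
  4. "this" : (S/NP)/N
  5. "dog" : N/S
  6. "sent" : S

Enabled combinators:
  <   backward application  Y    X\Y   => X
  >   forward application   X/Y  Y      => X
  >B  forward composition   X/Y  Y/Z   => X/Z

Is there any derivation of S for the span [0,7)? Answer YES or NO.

[0,7] S   >
  [0,4] S/(S/NP)   >
    [0,1] "under" : (S/(S/NP))/NP
    [1,4] NP   >
      [1,2] "every" : NP/PP
      [2,4] PP   <
        [2,3] "some" : NP
        [3,4] "heard" : PP\NP
  [4,7] S/NP   >
    [4,5] "this" : (S/NP)/N
    [5,7] N   >
      [5,6] "dog" : N/S
      [6,7] "sent" : S

YES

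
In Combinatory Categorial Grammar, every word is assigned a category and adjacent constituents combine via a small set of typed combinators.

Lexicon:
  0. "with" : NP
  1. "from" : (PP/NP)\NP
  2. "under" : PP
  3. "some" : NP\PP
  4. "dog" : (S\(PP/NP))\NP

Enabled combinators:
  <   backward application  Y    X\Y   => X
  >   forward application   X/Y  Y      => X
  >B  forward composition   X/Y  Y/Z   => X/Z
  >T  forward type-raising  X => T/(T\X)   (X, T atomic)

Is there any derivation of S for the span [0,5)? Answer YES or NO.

YES

[0,5] S   <
  [0,2] PP/NP   <
    [0,1] "with" : NP
    [1,2] "from" : (PP/NP)\NP
  [2,5] S\(PP/NP)   <
    [2,4] NP   >
      [2,3] NP/(NP\PP)   >T
        [2,3] "under" : PP
      [3,4] "some" : NP\PP
    [4,5] "dog" : (S\(PP/NP))\NP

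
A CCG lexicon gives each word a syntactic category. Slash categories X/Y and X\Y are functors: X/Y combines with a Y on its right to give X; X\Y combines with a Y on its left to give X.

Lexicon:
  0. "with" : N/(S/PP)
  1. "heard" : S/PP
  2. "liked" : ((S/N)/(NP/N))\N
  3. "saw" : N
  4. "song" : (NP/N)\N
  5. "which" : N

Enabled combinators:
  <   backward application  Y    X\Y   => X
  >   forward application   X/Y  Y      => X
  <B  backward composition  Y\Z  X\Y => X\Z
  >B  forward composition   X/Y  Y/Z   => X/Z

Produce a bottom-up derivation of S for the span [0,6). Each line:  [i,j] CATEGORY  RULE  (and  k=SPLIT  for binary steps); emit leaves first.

[0,1] N/(S/PP)  lex  "with"
[1,2] S/PP  lex  "heard"
[0,2] N  >  k=1
[2,3] ((S/N)/(NP/N))\N  lex  "liked"
[0,3] (S/N)/(NP/N)  <  k=2
[3,4] N  lex  "saw"
[4,5] (NP/N)\N  lex  "song"
[3,5] NP/N  <  k=4
[0,5] S/N  >  k=3
[5,6] N  lex  "which"
[0,6] S  >  k=5

[0,6] S   >
  [0,5] S/N   >
    [0,3] (S/N)/(NP/N)   <
      [0,2] N   >
        [0,1] "with" : N/(S/PP)
        [1,2] "heard" : S/PP
      [2,3] "liked" : ((S/N)/(NP/N))\N
    [3,5] NP/N   <
      [3,4] "saw" : N
      [4,5] "song" : (NP/N)\N
  [5,6] "which" : N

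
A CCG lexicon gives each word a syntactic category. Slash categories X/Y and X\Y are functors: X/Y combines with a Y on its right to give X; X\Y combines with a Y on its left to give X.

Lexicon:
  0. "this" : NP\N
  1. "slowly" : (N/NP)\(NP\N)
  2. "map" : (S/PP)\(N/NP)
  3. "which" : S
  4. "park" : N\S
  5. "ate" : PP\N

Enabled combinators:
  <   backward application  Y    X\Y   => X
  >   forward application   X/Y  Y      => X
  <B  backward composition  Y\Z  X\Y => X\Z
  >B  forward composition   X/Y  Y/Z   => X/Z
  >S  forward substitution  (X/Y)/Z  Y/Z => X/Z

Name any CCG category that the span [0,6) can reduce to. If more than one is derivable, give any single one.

S

[0,6] S   >
  [0,3] S/PP   <
    [0,2] N/NP   <
      [0,1] "this" : NP\N
      [1,2] "slowly" : (N/NP)\(NP\N)
    [2,3] "map" : (S/PP)\(N/NP)
  [3,6] PP   <
    [3,5] N   <
      [3,4] "which" : S
      [4,5] "park" : N\S
    [5,6] "ate" : PP\N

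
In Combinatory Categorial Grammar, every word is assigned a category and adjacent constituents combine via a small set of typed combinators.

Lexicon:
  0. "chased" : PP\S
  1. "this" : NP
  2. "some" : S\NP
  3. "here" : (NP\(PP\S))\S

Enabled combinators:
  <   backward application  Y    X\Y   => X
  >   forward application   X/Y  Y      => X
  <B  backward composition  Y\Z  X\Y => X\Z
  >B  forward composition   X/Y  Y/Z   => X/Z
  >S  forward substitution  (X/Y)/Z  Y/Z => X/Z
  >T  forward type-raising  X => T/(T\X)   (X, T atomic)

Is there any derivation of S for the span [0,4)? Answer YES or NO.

PP\S NP S\NP (NP\(PP\S))\S
CKY chart[0,4] = {N/(N\NP), NP, NP/(NP\NP), PP/(PP\NP), S/(S\NP)}; S ∉ chart

NO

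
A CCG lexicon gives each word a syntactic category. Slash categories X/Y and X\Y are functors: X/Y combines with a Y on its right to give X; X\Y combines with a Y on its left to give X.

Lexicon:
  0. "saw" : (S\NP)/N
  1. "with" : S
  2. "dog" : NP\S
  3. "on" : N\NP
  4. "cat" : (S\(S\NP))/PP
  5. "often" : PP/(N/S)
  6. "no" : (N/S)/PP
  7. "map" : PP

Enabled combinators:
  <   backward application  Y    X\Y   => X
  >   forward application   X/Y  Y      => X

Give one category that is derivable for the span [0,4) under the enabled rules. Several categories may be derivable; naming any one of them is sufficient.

[0,8] S   <
  [0,4] S\NP   >
    [0,1] "saw" : (S\NP)/N
    [1,4] N   <
      [1,3] NP   <
        [1,2] "with" : S
        [2,3] "dog" : NP\S
      [3,4] "on" : N\NP
  [4,8] S\(S\NP)   >
    [4,5] "cat" : (S\(S\NP))/PP
    [5,8] PP   >
      [5,6] "often" : PP/(N/S)
      [6,8] N/S   >
        [6,7] "no" : (N/S)/PP
        [7,8] "map" : PP

S\NP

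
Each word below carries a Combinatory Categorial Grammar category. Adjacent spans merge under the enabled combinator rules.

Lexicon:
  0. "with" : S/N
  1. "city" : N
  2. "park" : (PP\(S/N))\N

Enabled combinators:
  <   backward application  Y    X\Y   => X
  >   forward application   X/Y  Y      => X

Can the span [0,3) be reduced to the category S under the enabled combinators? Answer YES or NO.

S/N N (PP\(S/N))\N
CKY chart[0,3] = {PP}; S ∉ chart

NO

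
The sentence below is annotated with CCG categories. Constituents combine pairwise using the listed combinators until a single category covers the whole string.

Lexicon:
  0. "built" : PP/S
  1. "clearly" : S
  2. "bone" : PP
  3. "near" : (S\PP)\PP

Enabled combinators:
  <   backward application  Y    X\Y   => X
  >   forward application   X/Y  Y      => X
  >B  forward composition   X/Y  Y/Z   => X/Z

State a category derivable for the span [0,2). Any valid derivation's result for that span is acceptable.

[0,4] S   <
  [0,2] PP   >
    [0,1] "built" : PP/S
    [1,2] "clearly" : S
  [2,4] S\PP   <
    [2,3] "bone" : PP
    [3,4] "near" : (S\PP)\PP

PP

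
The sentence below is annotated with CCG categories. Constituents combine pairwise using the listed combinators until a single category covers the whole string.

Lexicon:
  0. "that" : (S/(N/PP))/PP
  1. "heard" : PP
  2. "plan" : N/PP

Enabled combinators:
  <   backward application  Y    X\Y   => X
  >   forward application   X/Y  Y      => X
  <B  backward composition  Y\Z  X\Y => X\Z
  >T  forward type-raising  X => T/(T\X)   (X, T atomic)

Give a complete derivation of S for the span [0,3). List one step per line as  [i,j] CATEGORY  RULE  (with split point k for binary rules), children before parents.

[0,1] (S/(N/PP))/PP  lex  "that"
[1,2] PP  lex  "heard"
[0,2] S/(N/PP)  >  k=1
[2,3] N/PP  lex  "plan"
[0,3] S  >  k=2

[0,3] S   >
  [0,2] S/(N/PP)   >
    [0,1] "that" : (S/(N/PP))/PP
    [1,2] "heard" : PP
  [2,3] "plan" : N/PP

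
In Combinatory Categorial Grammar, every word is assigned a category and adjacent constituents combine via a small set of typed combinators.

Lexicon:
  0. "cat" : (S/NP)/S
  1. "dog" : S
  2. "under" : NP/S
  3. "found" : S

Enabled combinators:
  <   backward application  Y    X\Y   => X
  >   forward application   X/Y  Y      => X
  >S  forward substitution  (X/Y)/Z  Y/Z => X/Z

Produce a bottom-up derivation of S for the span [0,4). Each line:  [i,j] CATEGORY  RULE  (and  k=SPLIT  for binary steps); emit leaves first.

[0,1] (S/NP)/S  lex  "cat"
[1,2] S  lex  "dog"
[0,2] S/NP  >  k=1
[2,3] NP/S  lex  "under"
[3,4] S  lex  "found"
[2,4] NP  >  k=3
[0,4] S  >  k=2

[0,4] S   >
  [0,2] S/NP   >
    [0,1] "cat" : (S/NP)/S
    [1,2] "dog" : S
  [2,4] NP   >
    [2,3] "under" : NP/S
    [3,4] "found" : S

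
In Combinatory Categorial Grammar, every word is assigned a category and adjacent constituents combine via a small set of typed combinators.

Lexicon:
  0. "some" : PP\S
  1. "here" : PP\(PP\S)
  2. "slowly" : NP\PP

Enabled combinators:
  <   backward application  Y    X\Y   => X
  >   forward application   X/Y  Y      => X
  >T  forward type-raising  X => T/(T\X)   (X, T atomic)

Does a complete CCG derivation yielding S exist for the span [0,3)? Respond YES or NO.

NO

PP\S PP\(PP\S) NP\PP
CKY chart[0,3] = {N/(N\NP), NP, NP/(NP\NP), PP/(PP\NP), S/(S\NP)}; S ∉ chart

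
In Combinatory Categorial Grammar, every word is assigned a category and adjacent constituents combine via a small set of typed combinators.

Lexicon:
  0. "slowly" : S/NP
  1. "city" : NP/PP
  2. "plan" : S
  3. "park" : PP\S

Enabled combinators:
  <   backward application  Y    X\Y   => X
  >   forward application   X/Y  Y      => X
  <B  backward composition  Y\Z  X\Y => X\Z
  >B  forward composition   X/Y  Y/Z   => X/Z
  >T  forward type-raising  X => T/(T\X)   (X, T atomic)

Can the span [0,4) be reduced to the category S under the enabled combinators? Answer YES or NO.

[0,4] S   >
  [0,2] S/PP   >B
    [0,1] "slowly" : S/NP
    [1,2] "city" : NP/PP
  [2,4] PP   <
    [2,3] "plan" : S
    [3,4] "park" : PP\S

YES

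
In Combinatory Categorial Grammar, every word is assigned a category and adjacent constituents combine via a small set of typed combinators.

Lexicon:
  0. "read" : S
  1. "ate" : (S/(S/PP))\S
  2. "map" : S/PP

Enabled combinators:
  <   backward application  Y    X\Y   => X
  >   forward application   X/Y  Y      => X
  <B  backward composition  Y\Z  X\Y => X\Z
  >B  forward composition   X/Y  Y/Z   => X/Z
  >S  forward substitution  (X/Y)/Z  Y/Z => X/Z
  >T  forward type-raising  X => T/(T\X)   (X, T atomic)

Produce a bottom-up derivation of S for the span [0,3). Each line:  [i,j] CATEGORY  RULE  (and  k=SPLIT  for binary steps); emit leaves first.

[0,3] S   >
  [0,2] S/(S/PP)   <
    [0,1] "read" : S
    [1,2] "ate" : (S/(S/PP))\S
  [2,3] "map" : S/PP

[0,1] S  lex  "read"
[1,2] (S/(S/PP))\S  lex  "ate"
[0,2] S/(S/PP)  <  k=1
[2,3] S/PP  lex  "map"
[0,3] S  >  k=2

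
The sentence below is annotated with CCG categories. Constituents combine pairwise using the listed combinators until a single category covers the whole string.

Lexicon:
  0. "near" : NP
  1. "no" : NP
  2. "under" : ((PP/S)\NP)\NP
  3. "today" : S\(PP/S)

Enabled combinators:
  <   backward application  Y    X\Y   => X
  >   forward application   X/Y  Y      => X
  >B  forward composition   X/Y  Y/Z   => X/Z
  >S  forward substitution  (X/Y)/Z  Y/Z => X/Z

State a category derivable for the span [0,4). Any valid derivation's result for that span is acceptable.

S

[0,4] S   <
  [0,3] PP/S   <
    [0,1] "near" : NP
    [1,3] (PP/S)\NP   <
      [1,2] "no" : NP
      [2,3] "under" : ((PP/S)\NP)\NP
  [3,4] "today" : S\(PP/S)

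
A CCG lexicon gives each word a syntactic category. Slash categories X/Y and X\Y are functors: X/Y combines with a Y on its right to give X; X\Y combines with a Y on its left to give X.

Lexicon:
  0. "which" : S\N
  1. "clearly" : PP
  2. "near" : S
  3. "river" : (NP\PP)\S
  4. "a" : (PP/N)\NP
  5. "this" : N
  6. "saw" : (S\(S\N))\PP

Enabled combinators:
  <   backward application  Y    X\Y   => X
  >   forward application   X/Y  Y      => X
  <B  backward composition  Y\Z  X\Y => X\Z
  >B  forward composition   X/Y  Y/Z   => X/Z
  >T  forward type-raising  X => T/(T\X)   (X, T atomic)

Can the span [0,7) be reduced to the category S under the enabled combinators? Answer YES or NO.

YES

[0,7] S   <
  [0,1] "which" : S\N
  [1,7] S\(S\N)   <
    [1,6] PP   >
      [1,5] PP/N   <
        [1,4] NP   >
          [1,2] NP/(NP\PP)   >T
            [1,2] "clearly" : PP
          [2,4] NP\PP   <
            [2,3] "near" : S
            [3,4] "river" : (NP\PP)\S
        [4,5] "a" : (PP/N)\NP
      [5,6] "this" : N
    [6,7] "saw" : (S\(S\N))\PP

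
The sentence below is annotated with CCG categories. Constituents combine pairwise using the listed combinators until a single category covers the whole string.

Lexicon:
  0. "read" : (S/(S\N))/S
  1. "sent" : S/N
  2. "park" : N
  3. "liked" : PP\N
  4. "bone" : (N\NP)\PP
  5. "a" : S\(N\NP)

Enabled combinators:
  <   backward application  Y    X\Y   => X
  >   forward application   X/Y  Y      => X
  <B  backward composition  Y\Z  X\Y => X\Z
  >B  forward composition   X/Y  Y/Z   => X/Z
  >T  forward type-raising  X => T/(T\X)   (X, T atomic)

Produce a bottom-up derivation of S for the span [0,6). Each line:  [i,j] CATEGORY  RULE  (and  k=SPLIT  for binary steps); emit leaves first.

[0,6] S   >
  [0,3] S/(S\N)   >
    [0,1] "read" : (S/(S\N))/S
    [1,3] S   >
      [1,2] "sent" : S/N
      [2,3] "park" : N
  [3,6] S\N   <B
    [3,4] "liked" : PP\N
    [4,6] S\PP   <B
      [4,5] "bone" : (N\NP)\PP
      [5,6] "a" : S\(N\NP)

[0,1] (S/(S\N))/S  lex  "read"
[1,2] S/N  lex  "sent"
[2,3] N  lex  "park"
[1,3] S  >  k=2
[0,3] S/(S\N)  >  k=1
[3,4] PP\N  lex  "liked"
[4,5] (N\NP)\PP  lex  "bone"
[5,6] S\(N\NP)  lex  "a"
[4,6] S\PP  <B  k=5
[3,6] S\N  <B  k=4
[0,6] S  >  k=3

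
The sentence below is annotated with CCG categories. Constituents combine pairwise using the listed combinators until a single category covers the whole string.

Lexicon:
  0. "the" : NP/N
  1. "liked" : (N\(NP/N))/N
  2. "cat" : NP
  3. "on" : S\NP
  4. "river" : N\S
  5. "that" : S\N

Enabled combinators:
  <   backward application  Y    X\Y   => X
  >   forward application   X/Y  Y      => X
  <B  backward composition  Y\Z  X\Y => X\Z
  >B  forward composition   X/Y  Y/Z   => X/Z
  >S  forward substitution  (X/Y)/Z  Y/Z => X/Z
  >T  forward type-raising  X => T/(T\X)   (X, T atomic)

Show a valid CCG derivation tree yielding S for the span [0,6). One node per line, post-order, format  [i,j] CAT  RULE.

[0,1] NP/N  lex  "the"
[1,2] (N\(NP/N))/N  lex  "liked"
[2,3] NP  lex  "cat"
[3,4] S\NP  lex  "on"
[2,4] S  <  k=3
[4,5] N\S  lex  "river"
[2,5] N  <  k=4
[1,5] N\(NP/N)  >  k=2
[0,5] N  <  k=1
[5,6] S\N  lex  "that"
[0,6] S  <  k=5

[0,6] S   <
  [0,5] N   <
    [0,1] "the" : NP/N
    [1,5] N\(NP/N)   >
      [1,2] "liked" : (N\(NP/N))/N
      [2,5] N   <
        [2,4] S   <
          [2,3] "cat" : NP
          [3,4] "on" : S\NP
        [4,5] "river" : N\S
  [5,6] "that" : S\N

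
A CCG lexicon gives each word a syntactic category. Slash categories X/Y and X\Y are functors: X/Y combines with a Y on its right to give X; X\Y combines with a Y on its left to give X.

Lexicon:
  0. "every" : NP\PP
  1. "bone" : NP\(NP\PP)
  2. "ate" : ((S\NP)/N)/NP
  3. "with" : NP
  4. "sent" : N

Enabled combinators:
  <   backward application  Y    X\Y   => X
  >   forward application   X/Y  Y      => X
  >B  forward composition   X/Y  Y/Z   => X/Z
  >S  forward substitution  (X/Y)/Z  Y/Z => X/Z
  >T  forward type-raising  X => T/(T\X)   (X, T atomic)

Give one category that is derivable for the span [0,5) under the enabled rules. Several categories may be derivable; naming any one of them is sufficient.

[0,5] S   <
  [0,2] NP   <
    [0,1] "every" : NP\PP
    [1,2] "bone" : NP\(NP\PP)
  [2,5] S\NP   >
    [2,4] (S\NP)/N   >
      [2,3] "ate" : ((S\NP)/N)/NP
      [3,4] "with" : NP
    [4,5] "sent" : N

S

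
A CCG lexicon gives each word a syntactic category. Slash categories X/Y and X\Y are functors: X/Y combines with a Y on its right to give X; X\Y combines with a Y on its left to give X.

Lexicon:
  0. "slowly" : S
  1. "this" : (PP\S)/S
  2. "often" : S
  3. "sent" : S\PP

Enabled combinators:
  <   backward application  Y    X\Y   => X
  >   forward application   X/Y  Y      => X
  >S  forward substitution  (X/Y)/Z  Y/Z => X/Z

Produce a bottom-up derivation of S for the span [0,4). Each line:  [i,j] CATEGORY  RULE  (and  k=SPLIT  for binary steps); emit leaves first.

[0,1] S  lex  "slowly"
[1,2] (PP\S)/S  lex  "this"
[2,3] S  lex  "often"
[1,3] PP\S  >  k=2
[0,3] PP  <  k=1
[3,4] S\PP  lex  "sent"
[0,4] S  <  k=3

[0,4] S   <
  [0,3] PP   <
    [0,1] "slowly" : S
    [1,3] PP\S   >
      [1,2] "this" : (PP\S)/S
      [2,3] "often" : S
  [3,4] "sent" : S\PP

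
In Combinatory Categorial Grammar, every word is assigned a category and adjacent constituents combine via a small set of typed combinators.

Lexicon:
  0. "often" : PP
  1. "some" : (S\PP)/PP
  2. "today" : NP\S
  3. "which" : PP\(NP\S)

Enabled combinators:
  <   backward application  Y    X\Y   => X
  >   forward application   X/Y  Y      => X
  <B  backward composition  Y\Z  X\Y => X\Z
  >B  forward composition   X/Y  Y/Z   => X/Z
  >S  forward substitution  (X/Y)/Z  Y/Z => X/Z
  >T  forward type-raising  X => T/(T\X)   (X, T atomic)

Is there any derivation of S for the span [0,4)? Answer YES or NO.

YES

[0,4] S   <
  [0,1] "often" : PP
  [1,4] S\PP   >
    [1,2] "some" : (S\PP)/PP
    [2,4] PP   <
      [2,3] "today" : NP\S
      [3,4] "which" : PP\(NP\S)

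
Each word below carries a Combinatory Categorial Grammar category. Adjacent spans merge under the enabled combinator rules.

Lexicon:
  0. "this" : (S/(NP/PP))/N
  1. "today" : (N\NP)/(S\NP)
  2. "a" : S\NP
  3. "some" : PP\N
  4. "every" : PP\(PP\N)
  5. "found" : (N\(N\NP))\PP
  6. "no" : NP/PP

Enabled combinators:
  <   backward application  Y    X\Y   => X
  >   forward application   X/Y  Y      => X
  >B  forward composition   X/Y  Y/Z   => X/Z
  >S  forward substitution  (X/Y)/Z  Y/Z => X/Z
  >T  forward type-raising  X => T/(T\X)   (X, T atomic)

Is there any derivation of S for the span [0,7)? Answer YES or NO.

YES

[0,7] S   >
  [0,6] S/(NP/PP)   >
    [0,1] "this" : (S/(NP/PP))/N
    [1,6] N   <
      [1,3] N\NP   >
        [1,2] "today" : (N\NP)/(S\NP)
        [2,3] "a" : S\NP
      [3,6] N\(N\NP)   <
        [3,5] PP   <
          [3,4] "some" : PP\N
          [4,5] "every" : PP\(PP\N)
        [5,6] "found" : (N\(N\NP))\PP
  [6,7] "no" : NP/PP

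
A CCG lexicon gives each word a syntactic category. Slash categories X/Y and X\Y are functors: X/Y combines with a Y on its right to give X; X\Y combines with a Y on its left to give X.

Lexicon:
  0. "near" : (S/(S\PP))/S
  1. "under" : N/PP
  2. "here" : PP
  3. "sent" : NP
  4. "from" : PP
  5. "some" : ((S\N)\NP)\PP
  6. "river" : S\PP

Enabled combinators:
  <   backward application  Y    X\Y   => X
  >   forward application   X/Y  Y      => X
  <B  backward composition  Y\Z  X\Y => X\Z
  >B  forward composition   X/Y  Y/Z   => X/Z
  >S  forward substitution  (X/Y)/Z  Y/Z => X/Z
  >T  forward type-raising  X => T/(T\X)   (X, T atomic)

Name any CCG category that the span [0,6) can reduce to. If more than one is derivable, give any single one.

[0,7] S   >
  [0,6] S/(S\PP)   >
    [0,1] "near" : (S/(S\PP))/S
    [1,6] S   <
      [1,3] N   >
        [1,2] "under" : N/PP
        [2,3] "here" : PP
      [3,6] S\N   <
        [3,4] "sent" : NP
        [4,6] (S\N)\NP   <
          [4,5] "from" : PP
          [5,6] "some" : ((S\N)\NP)\PP
  [6,7] "river" : S\PP

S/(S\PP)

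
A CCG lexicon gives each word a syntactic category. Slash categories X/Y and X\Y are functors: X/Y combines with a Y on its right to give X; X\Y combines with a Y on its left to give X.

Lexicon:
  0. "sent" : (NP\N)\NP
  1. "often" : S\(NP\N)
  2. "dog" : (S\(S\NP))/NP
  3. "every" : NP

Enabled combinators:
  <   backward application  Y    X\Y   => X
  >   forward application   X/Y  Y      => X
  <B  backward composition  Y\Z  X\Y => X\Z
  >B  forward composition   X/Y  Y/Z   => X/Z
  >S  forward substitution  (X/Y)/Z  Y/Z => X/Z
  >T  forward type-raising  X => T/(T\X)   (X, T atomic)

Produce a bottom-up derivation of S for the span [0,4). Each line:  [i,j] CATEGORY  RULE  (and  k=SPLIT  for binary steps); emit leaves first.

[0,1] (NP\N)\NP  lex  "sent"
[1,2] S\(NP\N)  lex  "often"
[0,2] S\NP  <B  k=1
[2,3] (S\(S\NP))/NP  lex  "dog"
[3,4] NP  lex  "every"
[2,4] S\(S\NP)  >  k=3
[0,4] S  <  k=2

[0,4] S   <
  [0,2] S\NP   <B
    [0,1] "sent" : (NP\N)\NP
    [1,2] "often" : S\(NP\N)
  [2,4] S\(S\NP)   >
    [2,3] "dog" : (S\(S\NP))/NP
    [3,4] "every" : NP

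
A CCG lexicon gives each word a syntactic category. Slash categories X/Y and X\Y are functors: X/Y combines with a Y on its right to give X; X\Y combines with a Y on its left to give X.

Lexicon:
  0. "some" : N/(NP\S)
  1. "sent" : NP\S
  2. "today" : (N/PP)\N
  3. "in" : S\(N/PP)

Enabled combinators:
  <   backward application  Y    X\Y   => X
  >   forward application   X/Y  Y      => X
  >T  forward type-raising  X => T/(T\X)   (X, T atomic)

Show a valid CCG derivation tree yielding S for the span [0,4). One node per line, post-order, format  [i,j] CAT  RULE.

[0,4] S   <
  [0,3] N/PP   <
    [0,2] N   >
      [0,1] "some" : N/(NP\S)
      [1,2] "sent" : NP\S
    [2,3] "today" : (N/PP)\N
  [3,4] "in" : S\(N/PP)

[0,1] N/(NP\S)  lex  "some"
[1,2] NP\S  lex  "sent"
[0,2] N  >  k=1
[2,3] (N/PP)\N  lex  "today"
[0,3] N/PP  <  k=2
[3,4] S\(N/PP)  lex  "in"
[0,4] S  <  k=3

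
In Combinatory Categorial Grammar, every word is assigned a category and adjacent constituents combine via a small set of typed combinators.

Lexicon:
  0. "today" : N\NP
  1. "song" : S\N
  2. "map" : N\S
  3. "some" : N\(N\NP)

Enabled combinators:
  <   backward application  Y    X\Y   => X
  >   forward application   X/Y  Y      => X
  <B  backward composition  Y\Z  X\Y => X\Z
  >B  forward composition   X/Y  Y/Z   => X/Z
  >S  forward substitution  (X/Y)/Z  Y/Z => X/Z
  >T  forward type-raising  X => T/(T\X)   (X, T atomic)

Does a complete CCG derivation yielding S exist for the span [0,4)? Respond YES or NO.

NO

N\NP S\N N\S N\(N\NP)
CKY chart[0,4] = {N, N/(N\N), NP/(NP\N), PP/(PP\N), S/(S\N)}; S ∉ chart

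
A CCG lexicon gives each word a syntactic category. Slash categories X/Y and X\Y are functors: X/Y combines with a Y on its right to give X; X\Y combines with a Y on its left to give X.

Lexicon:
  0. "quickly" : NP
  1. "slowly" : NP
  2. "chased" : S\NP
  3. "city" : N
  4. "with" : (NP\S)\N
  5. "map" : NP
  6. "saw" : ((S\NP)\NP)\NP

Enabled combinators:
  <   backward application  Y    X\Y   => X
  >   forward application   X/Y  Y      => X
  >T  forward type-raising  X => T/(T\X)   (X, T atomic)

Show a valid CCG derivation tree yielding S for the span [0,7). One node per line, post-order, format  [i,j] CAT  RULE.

[0,7] S   <
  [0,1] "quickly" : NP
  [1,7] S\NP   <
    [1,5] NP   <
      [1,3] S   >
        [1,2] S/(S\NP)   >T
          [1,2] "slowly" : NP
        [2,3] "chased" : S\NP
      [3,5] NP\S   <
        [3,4] "city" : N
        [4,5] "with" : (NP\S)\N
    [5,7] (S\NP)\NP   <
      [5,6] "map" : NP
      [6,7] "saw" : ((S\NP)\NP)\NP

[0,1] NP  lex  "quickly"
[1,2] NP  lex  "slowly"
[1,2] S/(S\NP)  >T
[2,3] S\NP  lex  "chased"
[1,3] S  >  k=2
[3,4] N  lex  "city"
[4,5] (NP\S)\N  lex  "with"
[3,5] NP\S  <  k=4
[1,5] NP  <  k=3
[5,6] NP  lex  "map"
[6,7] ((S\NP)\NP)\NP  lex  "saw"
[5,7] (S\NP)\NP  <  k=6
[1,7] S\NP  <  k=5
[0,7] S  <  k=1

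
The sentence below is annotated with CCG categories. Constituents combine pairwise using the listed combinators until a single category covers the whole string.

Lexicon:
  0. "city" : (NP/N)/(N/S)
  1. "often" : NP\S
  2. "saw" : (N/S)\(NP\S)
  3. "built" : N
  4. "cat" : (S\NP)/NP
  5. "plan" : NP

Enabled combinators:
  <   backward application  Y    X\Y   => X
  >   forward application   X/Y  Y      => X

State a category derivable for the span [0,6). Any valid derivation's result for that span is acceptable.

[0,6] S   <
  [0,4] NP   >
    [0,3] NP/N   >
      [0,1] "city" : (NP/N)/(N/S)
      [1,3] N/S   <
        [1,2] "often" : NP\S
        [2,3] "saw" : (N/S)\(NP\S)
    [3,4] "built" : N
  [4,6] S\NP   >
    [4,5] "cat" : (S\NP)/NP
    [5,6] "plan" : NP

S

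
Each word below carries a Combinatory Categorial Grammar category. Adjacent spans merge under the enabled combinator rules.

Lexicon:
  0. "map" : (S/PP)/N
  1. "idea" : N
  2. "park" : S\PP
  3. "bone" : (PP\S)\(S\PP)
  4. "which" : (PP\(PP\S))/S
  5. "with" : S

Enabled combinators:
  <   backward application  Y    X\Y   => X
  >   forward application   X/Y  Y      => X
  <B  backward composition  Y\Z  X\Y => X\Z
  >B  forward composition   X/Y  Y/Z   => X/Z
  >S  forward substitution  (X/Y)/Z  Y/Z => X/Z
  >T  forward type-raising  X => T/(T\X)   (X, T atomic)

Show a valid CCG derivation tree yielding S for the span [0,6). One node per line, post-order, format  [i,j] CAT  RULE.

[0,6] S   >
  [0,2] S/PP   >
    [0,1] "map" : (S/PP)/N
    [1,2] "idea" : N
  [2,6] PP   <
    [2,4] PP\S   <
      [2,3] "park" : S\PP
      [3,4] "bone" : (PP\S)\(S\PP)
    [4,6] PP\(PP\S)   >
      [4,5] "which" : (PP\(PP\S))/S
      [5,6] "with" : S

[0,1] (S/PP)/N  lex  "map"
[1,2] N  lex  "idea"
[0,2] S/PP  >  k=1
[2,3] S\PP  lex  "park"
[3,4] (PP\S)\(S\PP)  lex  "bone"
[2,4] PP\S  <  k=3
[4,5] (PP\(PP\S))/S  lex  "which"
[5,6] S  lex  "with"
[4,6] PP\(PP\S)  >  k=5
[2,6] PP  <  k=4
[0,6] S  >  k=2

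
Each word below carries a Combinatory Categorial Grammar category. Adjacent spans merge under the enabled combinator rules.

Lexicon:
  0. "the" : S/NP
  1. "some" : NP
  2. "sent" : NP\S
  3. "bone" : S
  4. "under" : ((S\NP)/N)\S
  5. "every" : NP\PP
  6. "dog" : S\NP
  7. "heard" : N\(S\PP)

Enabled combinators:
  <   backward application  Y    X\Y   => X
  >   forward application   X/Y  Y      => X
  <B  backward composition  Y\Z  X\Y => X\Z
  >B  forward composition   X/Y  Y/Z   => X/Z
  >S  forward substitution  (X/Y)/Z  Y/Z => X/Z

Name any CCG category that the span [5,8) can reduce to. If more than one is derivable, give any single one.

N

[0,8] S   <
  [0,3] NP   <
    [0,2] S   >
      [0,1] "the" : S/NP
      [1,2] "some" : NP
    [2,3] "sent" : NP\S
  [3,8] S\NP   >
    [3,5] (S\NP)/N   <
      [3,4] "bone" : S
      [4,5] "under" : ((S\NP)/N)\S
    [5,8] N   <
      [5,7] S\PP   <B
        [5,6] "every" : NP\PP
        [6,7] "dog" : S\NP
      [7,8] "heard" : N\(S\PP)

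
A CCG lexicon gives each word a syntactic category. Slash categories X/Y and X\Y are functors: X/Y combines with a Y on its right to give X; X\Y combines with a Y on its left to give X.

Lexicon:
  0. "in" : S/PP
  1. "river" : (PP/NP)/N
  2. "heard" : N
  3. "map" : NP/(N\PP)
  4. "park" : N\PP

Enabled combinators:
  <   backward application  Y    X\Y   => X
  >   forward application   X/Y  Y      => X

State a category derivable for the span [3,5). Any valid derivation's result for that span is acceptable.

NP

[0,5] S   >
  [0,1] "in" : S/PP
  [1,5] PP   >
    [1,3] PP/NP   >
      [1,2] "river" : (PP/NP)/N
      [2,3] "heard" : N
    [3,5] NP   >
      [3,4] "map" : NP/(N\PP)
      [4,5] "park" : N\PP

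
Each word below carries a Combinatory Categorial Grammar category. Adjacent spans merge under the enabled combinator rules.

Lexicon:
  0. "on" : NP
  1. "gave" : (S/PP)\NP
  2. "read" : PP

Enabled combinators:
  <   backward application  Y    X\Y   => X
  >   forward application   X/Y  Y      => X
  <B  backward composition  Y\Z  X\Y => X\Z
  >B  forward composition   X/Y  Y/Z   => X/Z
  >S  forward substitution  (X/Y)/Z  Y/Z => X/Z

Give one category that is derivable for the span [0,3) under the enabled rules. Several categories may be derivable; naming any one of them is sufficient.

S

[0,3] S   >
  [0,2] S/PP   <
    [0,1] "on" : NP
    [1,2] "gave" : (S/PP)\NP
  [2,3] "read" : PP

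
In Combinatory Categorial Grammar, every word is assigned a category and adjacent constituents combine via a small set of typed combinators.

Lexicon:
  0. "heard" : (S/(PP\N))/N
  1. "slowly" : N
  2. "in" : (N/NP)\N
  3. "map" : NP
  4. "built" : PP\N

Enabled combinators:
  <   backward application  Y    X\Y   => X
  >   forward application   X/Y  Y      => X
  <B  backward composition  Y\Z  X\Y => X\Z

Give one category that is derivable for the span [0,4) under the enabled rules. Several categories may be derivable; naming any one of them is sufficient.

S/(PP\N)

[0,5] S   >
  [0,4] S/(PP\N)   >
    [0,1] "heard" : (S/(PP\N))/N
    [1,4] N   >
      [1,3] N/NP   <
        [1,2] "slowly" : N
        [2,3] "in" : (N/NP)\N
      [3,4] "map" : NP
  [4,5] "built" : PP\N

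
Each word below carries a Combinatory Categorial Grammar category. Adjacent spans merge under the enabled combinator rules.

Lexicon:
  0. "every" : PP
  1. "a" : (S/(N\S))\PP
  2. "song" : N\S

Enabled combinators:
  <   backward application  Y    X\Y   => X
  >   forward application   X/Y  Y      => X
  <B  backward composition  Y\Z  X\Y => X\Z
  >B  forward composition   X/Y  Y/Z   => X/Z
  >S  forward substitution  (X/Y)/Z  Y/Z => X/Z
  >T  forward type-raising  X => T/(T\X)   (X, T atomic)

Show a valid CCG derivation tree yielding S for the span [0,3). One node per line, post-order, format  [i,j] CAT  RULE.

[0,1] PP  lex  "every"
[1,2] (S/(N\S))\PP  lex  "a"
[0,2] S/(N\S)  <  k=1
[2,3] N\S  lex  "song"
[0,3] S  >  k=2

[0,3] S   >
  [0,2] S/(N\S)   <
    [0,1] "every" : PP
    [1,2] "a" : (S/(N\S))\PP
  [2,3] "song" : N\S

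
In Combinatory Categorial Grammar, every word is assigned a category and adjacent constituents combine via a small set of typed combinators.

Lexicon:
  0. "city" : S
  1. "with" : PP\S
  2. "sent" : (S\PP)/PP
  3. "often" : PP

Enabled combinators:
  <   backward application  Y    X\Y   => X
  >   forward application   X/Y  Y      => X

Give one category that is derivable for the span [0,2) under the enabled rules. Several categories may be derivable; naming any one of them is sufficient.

[0,4] S   <
  [0,2] PP   <
    [0,1] "city" : S
    [1,2] "with" : PP\S
  [2,4] S\PP   >
    [2,3] "sent" : (S\PP)/PP
    [3,4] "often" : PP

PP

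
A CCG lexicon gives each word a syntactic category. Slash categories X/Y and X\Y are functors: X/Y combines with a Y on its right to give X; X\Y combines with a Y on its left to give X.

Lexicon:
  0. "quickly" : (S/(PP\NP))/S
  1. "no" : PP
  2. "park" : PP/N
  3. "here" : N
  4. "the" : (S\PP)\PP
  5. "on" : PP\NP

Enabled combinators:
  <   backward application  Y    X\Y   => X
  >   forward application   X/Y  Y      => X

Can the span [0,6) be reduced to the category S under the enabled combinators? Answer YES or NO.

[0,6] S   >
  [0,5] S/(PP\NP)   >
    [0,1] "quickly" : (S/(PP\NP))/S
    [1,5] S   <
      [1,2] "no" : PP
      [2,5] S\PP   <
        [2,4] PP   >
          [2,3] "park" : PP/N
          [3,4] "here" : N
        [4,5] "the" : (S\PP)\PP
  [5,6] "on" : PP\NP

YES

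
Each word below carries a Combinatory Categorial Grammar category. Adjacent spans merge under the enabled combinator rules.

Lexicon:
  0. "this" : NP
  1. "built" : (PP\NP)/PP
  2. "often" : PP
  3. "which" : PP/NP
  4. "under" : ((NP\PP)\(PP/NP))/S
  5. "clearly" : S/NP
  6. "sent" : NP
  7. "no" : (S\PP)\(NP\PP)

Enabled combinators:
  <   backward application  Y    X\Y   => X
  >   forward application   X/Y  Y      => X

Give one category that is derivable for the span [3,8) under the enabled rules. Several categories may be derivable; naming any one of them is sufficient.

S\PP

[0,8] S   <
  [0,3] PP   <
    [0,1] "this" : NP
    [1,3] PP\NP   >
      [1,2] "built" : (PP\NP)/PP
      [2,3] "often" : PP
  [3,8] S\PP   <
    [3,7] NP\PP   <
      [3,4] "which" : PP/NP
      [4,7] (NP\PP)\(PP/NP)   >
        [4,5] "under" : ((NP\PP)\(PP/NP))/S
        [5,7] S   >
          [5,6] "clearly" : S/NP
          [6,7] "sent" : NP
    [7,8] "no" : (S\PP)\(NP\PP)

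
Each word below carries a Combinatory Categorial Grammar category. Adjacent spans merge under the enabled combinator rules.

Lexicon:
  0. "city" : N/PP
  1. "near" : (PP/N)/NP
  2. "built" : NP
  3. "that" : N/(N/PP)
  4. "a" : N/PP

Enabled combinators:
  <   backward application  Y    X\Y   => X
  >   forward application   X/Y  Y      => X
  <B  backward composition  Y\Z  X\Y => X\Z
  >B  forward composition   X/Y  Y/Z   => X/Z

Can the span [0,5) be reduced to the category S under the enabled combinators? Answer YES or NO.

N/PP (PP/N)/NP NP N/(N/PP) N/PP
CKY chart[0,5] = {N}; S ∉ chart

NO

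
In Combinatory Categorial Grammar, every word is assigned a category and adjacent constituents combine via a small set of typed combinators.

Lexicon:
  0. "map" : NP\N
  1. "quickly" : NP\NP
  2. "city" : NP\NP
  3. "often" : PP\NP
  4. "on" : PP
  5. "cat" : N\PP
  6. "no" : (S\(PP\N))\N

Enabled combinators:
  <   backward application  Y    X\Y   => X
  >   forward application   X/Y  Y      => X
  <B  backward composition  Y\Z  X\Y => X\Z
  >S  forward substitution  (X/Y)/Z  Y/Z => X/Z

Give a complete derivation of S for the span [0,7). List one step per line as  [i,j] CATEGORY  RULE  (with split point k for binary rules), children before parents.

[0,1] NP\N  lex  "map"
[1,2] NP\NP  lex  "quickly"
[2,3] NP\NP  lex  "city"
[1,3] NP\NP  <B  k=2
[0,3] NP\N  <B  k=1
[3,4] PP\NP  lex  "often"
[0,4] PP\N  <B  k=3
[4,5] PP  lex  "on"
[5,6] N\PP  lex  "cat"
[4,6] N  <  k=5
[6,7] (S\(PP\N))\N  lex  "no"
[4,7] S\(PP\N)  <  k=6
[0,7] S  <  k=4

[0,7] S   <
  [0,4] PP\N   <B
    [0,3] NP\N   <B
      [0,1] "map" : NP\N
      [1,3] NP\NP   <B
        [1,2] "quickly" : NP\NP
        [2,3] "city" : NP\NP
    [3,4] "often" : PP\NP
  [4,7] S\(PP\N)   <
    [4,6] N   <
      [4,5] "on" : PP
      [5,6] "cat" : N\PP
    [6,7] "no" : (S\(PP\N))\N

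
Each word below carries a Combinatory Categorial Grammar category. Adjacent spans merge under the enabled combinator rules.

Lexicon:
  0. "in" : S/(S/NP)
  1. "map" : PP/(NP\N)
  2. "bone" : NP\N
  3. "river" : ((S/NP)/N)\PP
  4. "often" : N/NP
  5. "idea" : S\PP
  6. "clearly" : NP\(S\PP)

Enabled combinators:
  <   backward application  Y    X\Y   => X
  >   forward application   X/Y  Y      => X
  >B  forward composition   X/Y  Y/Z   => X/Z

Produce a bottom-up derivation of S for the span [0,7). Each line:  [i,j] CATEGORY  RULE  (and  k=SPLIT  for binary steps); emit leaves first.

[0,1] S/(S/NP)  lex  "in"
[1,2] PP/(NP\N)  lex  "map"
[2,3] NP\N  lex  "bone"
[1,3] PP  >  k=2
[3,4] ((S/NP)/N)\PP  lex  "river"
[1,4] (S/NP)/N  <  k=3
[0,4] S/N  >B  k=1
[4,5] N/NP  lex  "often"
[5,6] S\PP  lex  "idea"
[6,7] NP\(S\PP)  lex  "clearly"
[5,7] NP  <  k=6
[4,7] N  >  k=5
[0,7] S  >  k=4

[0,7] S   >
  [0,4] S/N   >B
    [0,1] "in" : S/(S/NP)
    [1,4] (S/NP)/N   <
      [1,3] PP   >
        [1,2] "map" : PP/(NP\N)
        [2,3] "bone" : NP\N
      [3,4] "river" : ((S/NP)/N)\PP
  [4,7] N   >
    [4,5] "often" : N/NP
    [5,7] NP   <
      [5,6] "idea" : S\PP
      [6,7] "clearly" : NP\(S\PP)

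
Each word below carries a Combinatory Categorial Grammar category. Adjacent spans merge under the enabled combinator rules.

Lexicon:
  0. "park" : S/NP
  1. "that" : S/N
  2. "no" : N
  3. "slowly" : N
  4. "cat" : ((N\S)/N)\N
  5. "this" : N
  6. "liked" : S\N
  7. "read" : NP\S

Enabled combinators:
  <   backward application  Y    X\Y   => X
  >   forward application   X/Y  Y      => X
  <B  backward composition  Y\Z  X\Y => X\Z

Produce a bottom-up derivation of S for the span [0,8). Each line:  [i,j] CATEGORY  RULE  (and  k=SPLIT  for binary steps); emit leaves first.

[0,1] S/NP  lex  "park"
[1,2] S/N  lex  "that"
[2,3] N  lex  "no"
[1,3] S  >  k=2
[3,4] N  lex  "slowly"
[4,5] ((N\S)/N)\N  lex  "cat"
[3,5] (N\S)/N  <  k=4
[5,6] N  lex  "this"
[3,6] N\S  >  k=5
[6,7] S\N  lex  "liked"
[3,7] S\S  <B  k=6
[7,8] NP\S  lex  "read"
[3,8] NP\S  <B  k=7
[1,8] NP  <  k=3
[0,8] S  >  k=1

[0,8] S   >
  [0,1] "park" : S/NP
  [1,8] NP   <
    [1,3] S   >
      [1,2] "that" : S/N
      [2,3] "no" : N
    [3,8] NP\S   <B
      [3,7] S\S   <B
        [3,6] N\S   >
          [3,5] (N\S)/N   <
            [3,4] "slowly" : N
            [4,5] "cat" : ((N\S)/N)\N
          [5,6] "this" : N
        [6,7] "liked" : S\N
      [7,8] "read" : NP\S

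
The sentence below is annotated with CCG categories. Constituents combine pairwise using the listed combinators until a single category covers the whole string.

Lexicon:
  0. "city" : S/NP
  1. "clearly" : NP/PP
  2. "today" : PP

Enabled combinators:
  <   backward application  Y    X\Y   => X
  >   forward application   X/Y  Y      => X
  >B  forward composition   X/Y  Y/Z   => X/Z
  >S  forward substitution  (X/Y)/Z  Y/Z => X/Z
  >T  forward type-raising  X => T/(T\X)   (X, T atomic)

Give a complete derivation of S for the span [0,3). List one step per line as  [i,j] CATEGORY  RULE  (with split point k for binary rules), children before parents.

[0,3] S   >
  [0,2] S/PP   >B
    [0,1] "city" : S/NP
    [1,2] "clearly" : NP/PP
  [2,3] "today" : PP

[0,1] S/NP  lex  "city"
[1,2] NP/PP  lex  "clearly"
[0,2] S/PP  >B  k=1
[2,3] PP  lex  "today"
[0,3] S  >  k=2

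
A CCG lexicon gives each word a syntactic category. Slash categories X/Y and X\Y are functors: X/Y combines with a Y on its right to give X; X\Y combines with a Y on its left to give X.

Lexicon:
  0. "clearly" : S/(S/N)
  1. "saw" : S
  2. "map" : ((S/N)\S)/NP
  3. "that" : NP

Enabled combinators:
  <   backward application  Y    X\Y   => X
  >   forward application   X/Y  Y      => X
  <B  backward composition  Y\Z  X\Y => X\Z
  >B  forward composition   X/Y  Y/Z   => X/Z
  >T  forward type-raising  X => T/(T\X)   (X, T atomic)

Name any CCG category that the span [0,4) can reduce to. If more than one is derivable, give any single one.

[0,4] S   >
  [0,1] "clearly" : S/(S/N)
  [1,4] S/N   <
    [1,2] "saw" : S
    [2,4] (S/N)\S   >
      [2,3] "map" : ((S/N)\S)/NP
      [3,4] "that" : NP

S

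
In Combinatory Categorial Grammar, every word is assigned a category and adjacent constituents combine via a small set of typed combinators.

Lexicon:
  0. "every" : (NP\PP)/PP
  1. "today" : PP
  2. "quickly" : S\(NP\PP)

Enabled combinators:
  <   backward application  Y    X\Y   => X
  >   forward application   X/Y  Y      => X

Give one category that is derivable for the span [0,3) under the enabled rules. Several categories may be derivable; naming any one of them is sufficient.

[0,3] S   <
  [0,2] NP\PP   >
    [0,1] "every" : (NP\PP)/PP
    [1,2] "today" : PP
  [2,3] "quickly" : S\(NP\PP)

S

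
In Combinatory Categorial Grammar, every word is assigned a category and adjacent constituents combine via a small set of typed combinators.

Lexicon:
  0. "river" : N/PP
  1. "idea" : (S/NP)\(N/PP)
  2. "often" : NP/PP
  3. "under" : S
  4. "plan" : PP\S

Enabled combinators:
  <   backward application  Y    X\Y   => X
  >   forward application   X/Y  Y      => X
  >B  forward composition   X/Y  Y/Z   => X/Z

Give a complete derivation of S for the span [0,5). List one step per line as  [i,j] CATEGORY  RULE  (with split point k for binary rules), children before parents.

[0,5] S   >
  [0,2] S/NP   <
    [0,1] "river" : N/PP
    [1,2] "idea" : (S/NP)\(N/PP)
  [2,5] NP   >
    [2,3] "often" : NP/PP
    [3,5] PP   <
      [3,4] "under" : S
      [4,5] "plan" : PP\S

[0,1] N/PP  lex  "river"
[1,2] (S/NP)\(N/PP)  lex  "idea"
[0,2] S/NP  <  k=1
[2,3] NP/PP  lex  "often"
[3,4] S  lex  "under"
[4,5] PP\S  lex  "plan"
[3,5] PP  <  k=4
[2,5] NP  >  k=3
[0,5] S  >  k=2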